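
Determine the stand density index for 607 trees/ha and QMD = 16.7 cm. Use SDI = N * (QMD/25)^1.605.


QMD/25 = 16.7/25 = 0.668
(0.668)^1.605 = exp(1.605 * ln(0.668)) = exp(1.605 * (-0.403467)) = exp(-0.647565) = 0.523319
SDI = 607 * 0.523319 = 317.655 ≈ 318

318


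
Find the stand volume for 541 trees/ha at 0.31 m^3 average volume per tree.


V_stand = 541 * 0.31 = 167.71 ≈ 167.7 m^3/ha

167.7 m^3/ha


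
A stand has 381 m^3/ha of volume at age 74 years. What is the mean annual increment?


MAI = 381 / 74 = 5.1486 ≈ 5.15 m^3/ha/yr

5.15 m^3/ha/yr


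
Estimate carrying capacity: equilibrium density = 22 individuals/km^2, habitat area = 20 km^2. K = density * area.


K = 22 * 20 = 440 individuals

440 individuals


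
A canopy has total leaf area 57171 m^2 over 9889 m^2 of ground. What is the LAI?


LAI = 57171 / 9889 = 5.7813 ≈ 5.78

5.78


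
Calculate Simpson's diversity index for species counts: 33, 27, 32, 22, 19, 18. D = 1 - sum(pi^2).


Total N = 33 + 27 + 32 + 22 + 19 + 18 = 151
Per-species terms:
  p = 33/151 = 0.218543; p^2 = 0.218543^2 = 0.047761
  p = 27/151 = 0.178808; p^2 = 0.178808^2 = 0.031972
  p = 32/151 = 0.211921; p^2 = 0.211921^2 = 0.044911
  p = 22/151 = 0.145695; p^2 = 0.145695^2 = 0.021227
  p = 19/151 = 0.125828; p^2 = 0.125828^2 = 0.015833
  p = 18/151 = 0.119205; p^2 = 0.119205^2 = 0.014210
sum(p^2) = 0.047761 + 0.031972 + 0.044911 + 0.021227 + 0.015833 + 0.014210 = 0.175914
D = 1 - 0.175914 = 0.824086 ≈ 0.8241

0.8241


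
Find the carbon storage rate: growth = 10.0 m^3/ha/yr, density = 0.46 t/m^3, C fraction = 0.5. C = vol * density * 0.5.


C = 10.0 * 0.46 * 0.5 = 2.30 t C/ha/yr

2.30 t C/ha/yr


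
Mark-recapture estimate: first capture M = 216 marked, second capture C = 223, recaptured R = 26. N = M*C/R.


N = M * C / R = 216 * 223 / 26 = 48168 / 26 = 1852.62 ≈ 1853

1853 individuals


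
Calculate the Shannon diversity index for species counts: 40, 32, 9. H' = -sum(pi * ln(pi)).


Total N = 40 + 32 + 9 = 81
Per-species terms:
  p = 40/81 = 0.493827; ln(p) = -0.705570; p*ln(p) = 0.493827 * (-0.705570) = -0.348430
  p = 32/81 = 0.395062; ln(p) = -0.928713; p*ln(p) = 0.395062 * (-0.928713) = -0.366899
  p = 9/81 = 0.111111; ln(p) = -2.197226; p*ln(p) = 0.111111 * (-2.197226) = -0.244136
sum(p*ln(p)) = (-0.348430) + (-0.366899) + (-0.244136) = -0.959465
H' = -(-0.959465) = 0.959465 ≈ 0.9595

0.9595


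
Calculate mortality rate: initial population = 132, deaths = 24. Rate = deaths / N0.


Mortality rate = 24 / 132 = 0.181818 ≈ 0.1818

0.1818


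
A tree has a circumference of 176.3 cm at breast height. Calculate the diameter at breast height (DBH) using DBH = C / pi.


DBH = C / pi = 176.3 / 3.141593 = 56.1180 ≈ 56.12 cm

56.12 cm


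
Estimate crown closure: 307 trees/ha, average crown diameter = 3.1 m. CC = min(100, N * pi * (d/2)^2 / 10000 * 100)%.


(d/2)^2 = (3.1/2)^2 = 1.55^2 = 2.4025
Crown area = 3.141593 * 2.4025 = 7.54768 m^2
N * area / 10000 * 100 = 307 * 7.54768 / 10000 * 100 = 23.1714
CC = min(100, 23.1714) = 23.1714 ≈ 23.2%

23.2%


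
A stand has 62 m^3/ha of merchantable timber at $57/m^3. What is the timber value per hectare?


Value = 62 * 57 = $3534/ha

$3534/ha


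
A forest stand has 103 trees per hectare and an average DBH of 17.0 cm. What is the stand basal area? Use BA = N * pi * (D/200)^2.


(D/200)^2 = (17.0/200)^2 = 0.085^2 = 0.007225
Individual BA = 3.141593 * 0.007225 = 0.0226980 m^2
Stand BA = 103 * 0.0226980 = 2.33789 ≈ 2.34 m^2/ha

2.34 m^2/ha


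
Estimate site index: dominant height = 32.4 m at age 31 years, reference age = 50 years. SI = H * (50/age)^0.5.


50/31 = 1.61290
(1.61290)^0.5 = 1.27000
SI = 32.4 * 1.27000 = 41.1480 ≈ 41.1 m

41.1 m


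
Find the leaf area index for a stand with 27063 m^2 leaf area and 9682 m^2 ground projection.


LAI = 27063 / 9682 = 2.7952 ≈ 2.80

2.80


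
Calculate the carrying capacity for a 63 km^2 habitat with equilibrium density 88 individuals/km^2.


K = 88 * 63 = 5544 individuals

5544 individuals


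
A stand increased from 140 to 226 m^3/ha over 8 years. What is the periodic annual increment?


PAI = (V2 - V1) / period = (226 - 140) / 8 = 86 / 8 = 10.75 m^3/ha/yr

10.75 m^3/ha/yr


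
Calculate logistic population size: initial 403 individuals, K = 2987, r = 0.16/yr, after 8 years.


(K - N0)/N0 = (2987 - 403)/403 = 2584/403 = 6.41191
r*t = 0.16 * 8 = 1.28; exp(-1.28) = 0.278037
6.41191 * 0.278037 = 1.78275
1 + 1.78275 = 2.78275
N = 2987 / 2.78275 = 1073.40 ≈ 1073

1073


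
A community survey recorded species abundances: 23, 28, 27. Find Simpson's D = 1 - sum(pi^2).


Total N = 23 + 28 + 27 = 78
Per-species terms:
  p = 23/78 = 0.294872; p^2 = 0.294872^2 = 0.086949
  p = 28/78 = 0.358974; p^2 = 0.358974^2 = 0.128862
  p = 27/78 = 0.346154; p^2 = 0.346154^2 = 0.119823
sum(p^2) = 0.086949 + 0.128862 + 0.119823 = 0.335634
D = 1 - 0.335634 = 0.664366 ≈ 0.6644

0.6644


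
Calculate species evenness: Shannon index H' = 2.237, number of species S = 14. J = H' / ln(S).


ln(14) = 2.63906
J = H' / ln(S) = 2.237 / 2.63906 = 0.847650 ≈ 0.8477

0.8477


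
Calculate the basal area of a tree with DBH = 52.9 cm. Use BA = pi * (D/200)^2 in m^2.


D/200 = 52.9/200 = 0.2645 m
(D/200)^2 = 0.2645^2 = 0.06996025
BA = 3.141593 * 0.06996025 = 0.219787 ≈ 0.2198 m^2

0.2198 m^2


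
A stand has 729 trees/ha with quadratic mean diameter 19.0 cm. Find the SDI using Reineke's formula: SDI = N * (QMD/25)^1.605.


QMD/25 = 19.0/25 = 0.76
(0.76)^1.605 = exp(1.605 * ln(0.76)) = exp(1.605 * (-0.274437)) = exp(-0.440471) = 0.643733
SDI = 729 * 0.643733 = 469.281 ≈ 469

469


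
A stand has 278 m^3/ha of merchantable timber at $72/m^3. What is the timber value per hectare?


Value = 278 * 72 = $20016/ha

$20016/ha


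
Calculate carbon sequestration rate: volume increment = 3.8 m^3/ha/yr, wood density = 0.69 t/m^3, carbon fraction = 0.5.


C = 3.8 * 0.69 * 0.5 = 1.311 ≈ 1.31 t C/ha/yr

1.31 t C/ha/yr


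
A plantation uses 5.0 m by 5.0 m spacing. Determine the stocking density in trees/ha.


N = 10000 / 5.0^2 = 10000 / 25 = 400.000 ≈ 400 trees/ha

400 trees/ha


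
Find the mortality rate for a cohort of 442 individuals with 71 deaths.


Mortality rate = 71 / 442 = 0.160633 ≈ 0.1606

0.1606


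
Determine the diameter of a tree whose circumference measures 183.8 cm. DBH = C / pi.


DBH = C / pi = 183.8 / 3.141593 = 58.5054 ≈ 58.51 cm

58.51 cm


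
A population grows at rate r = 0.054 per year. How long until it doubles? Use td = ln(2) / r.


td = ln(2) / 0.054 = 0.693147 / 0.054 = 12.8361 ≈ 12.8 years

12.8 years


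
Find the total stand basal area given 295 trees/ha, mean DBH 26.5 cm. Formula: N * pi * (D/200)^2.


(D/200)^2 = (26.5/200)^2 = 0.1325^2 = 0.01755625
Individual BA = 3.141593 * 0.01755625 = 0.0551546 m^2
Stand BA = 295 * 0.0551546 = 16.2706 ≈ 16.27 m^2/ha

16.27 m^2/ha


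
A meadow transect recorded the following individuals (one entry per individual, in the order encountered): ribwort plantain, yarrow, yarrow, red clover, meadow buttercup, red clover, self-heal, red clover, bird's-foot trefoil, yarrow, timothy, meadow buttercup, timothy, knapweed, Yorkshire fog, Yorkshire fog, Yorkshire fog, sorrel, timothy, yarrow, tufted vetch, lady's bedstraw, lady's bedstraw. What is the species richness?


Total individuals logged = 23
Distinct species (count of individuals): ribwort plantain (1), yarrow (4), red clover (3), meadow buttercup (2), self-heal (1), bird's-foot trefoil (1), timothy (3), knapweed (1), Yorkshire fog (3), sorrel (1), tufted vetch (1), lady's bedstraw (2)
Species richness = number of distinct species = 12

12


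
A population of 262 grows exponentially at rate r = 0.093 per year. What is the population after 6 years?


r*t = 0.093 * 6 = 0.558
exp(0.558) = 1.74717
N = 262 * 1.74717 = 457.759 ≈ 458

458


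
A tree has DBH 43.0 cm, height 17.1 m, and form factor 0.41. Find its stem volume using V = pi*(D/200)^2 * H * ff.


(D/200)^2 = (43.0/200)^2 = 0.215^2 = 0.046225
BA = 3.141593 * 0.046225 = 0.145220 m^2
V = 0.145220 * 17.1 * 0.41 = 1.01814 ≈ 1.018 m^3

1.018 m^3


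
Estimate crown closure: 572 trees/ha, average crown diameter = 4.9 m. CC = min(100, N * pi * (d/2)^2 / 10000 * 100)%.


(d/2)^2 = (4.9/2)^2 = 2.45^2 = 6.0025
Crown area = 3.141593 * 6.0025 = 18.8574 m^2
N * area / 10000 * 100 = 572 * 18.8574 / 10000 * 100 = 107.864
CC = min(100, 107.864) = 100%

100%


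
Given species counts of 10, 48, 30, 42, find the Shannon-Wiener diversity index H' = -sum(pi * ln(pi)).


Total N = 10 + 48 + 30 + 42 = 130
Per-species terms:
  p = 10/130 = 0.076923; ln(p) = -2.564950; p*ln(p) = 0.076923 * (-2.564950) = -0.197304
  p = 48/130 = 0.369231; ln(p) = -0.996333; p*ln(p) = 0.369231 * (-0.996333) = -0.367877
  p = 30/130 = 0.230769; ln(p) = -1.466338; p*ln(p) = 0.230769 * (-1.466338) = -0.338385
  p = 42/130 = 0.323077; ln(p) = -1.129865; p*ln(p) = 0.323077 * (-1.129865) = -0.365033
sum(p*ln(p)) = (-0.197304) + (-0.367877) + (-0.338385) + (-0.365033) = -1.268599
H' = -(-1.268599) = 1.268599 ≈ 1.2686

1.2686


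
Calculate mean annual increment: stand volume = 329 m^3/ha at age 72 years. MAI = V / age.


MAI = 329 / 72 = 4.5694 ≈ 4.57 m^3/ha/yr

4.57 m^3/ha/yr


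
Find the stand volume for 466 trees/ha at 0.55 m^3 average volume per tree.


V_stand = 466 * 0.55 = 256.3 m^3/ha

256.3 m^3/ha


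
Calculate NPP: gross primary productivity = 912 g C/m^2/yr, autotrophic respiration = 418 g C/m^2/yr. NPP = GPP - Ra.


NPP = GPP - Ra = 912 - 418 = 494 g C/m^2/yr

494 g C/m^2/yr


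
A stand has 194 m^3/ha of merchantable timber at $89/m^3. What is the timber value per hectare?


Value = 194 * 89 = $17266/ha

$17266/ha


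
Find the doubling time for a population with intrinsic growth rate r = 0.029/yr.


td = ln(2) / 0.029 = 0.693147 / 0.029 = 23.9016 ≈ 23.9 years

23.9 years


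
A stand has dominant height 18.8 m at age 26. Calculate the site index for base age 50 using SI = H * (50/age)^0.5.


50/26 = 1.92308
(1.92308)^0.5 = 1.38675
SI = 18.8 * 1.38675 = 26.0709 ≈ 26.1 m

26.1 m


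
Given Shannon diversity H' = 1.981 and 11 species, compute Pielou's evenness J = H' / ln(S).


ln(11) = 2.39790
J = H' / ln(S) = 1.981 / 2.39790 = 0.826140 ≈ 0.8261

0.8261


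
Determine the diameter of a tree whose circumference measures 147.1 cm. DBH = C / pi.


DBH = C / pi = 147.1 / 3.141593 = 46.8234 ≈ 46.82 cm

46.82 cm


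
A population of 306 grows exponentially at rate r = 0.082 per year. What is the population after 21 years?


r*t = 0.082 * 21 = 1.722
exp(1.722) = 5.59571
N = 306 * 5.59571 = 1712.29 ≈ 1712

1712


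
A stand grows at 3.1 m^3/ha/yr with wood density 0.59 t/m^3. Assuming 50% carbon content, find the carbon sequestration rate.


C = 3.1 * 0.59 * 0.5 = 0.9145 ≈ 0.91 t C/ha/yr

0.91 t C/ha/yr


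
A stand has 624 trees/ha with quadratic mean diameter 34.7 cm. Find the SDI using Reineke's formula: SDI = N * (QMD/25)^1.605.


QMD/25 = 34.7/25 = 1.388
(1.388)^1.605 = exp(1.605 * ln(1.388)) = exp(1.605 * 0.327864) = exp(0.526222) = 1.69253
SDI = 624 * 1.69253 = 1056.14 ≈ 1056

1056


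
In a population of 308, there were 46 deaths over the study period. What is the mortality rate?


Mortality rate = 46 / 308 = 0.149351 ≈ 0.1494

0.1494


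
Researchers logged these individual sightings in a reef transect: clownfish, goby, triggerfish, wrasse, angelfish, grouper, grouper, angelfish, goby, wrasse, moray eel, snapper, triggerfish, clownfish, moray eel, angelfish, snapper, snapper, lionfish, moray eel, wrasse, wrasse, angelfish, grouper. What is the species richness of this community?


Total individuals logged = 24
Distinct species (count of individuals): clownfish (2), goby (2), triggerfish (2), wrasse (4), angelfish (4), grouper (3), moray eel (3), snapper (3), lionfish (1)
Species richness = number of distinct species = 9

9


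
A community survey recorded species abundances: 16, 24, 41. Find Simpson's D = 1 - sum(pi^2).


Total N = 16 + 24 + 41 = 81
Per-species terms:
  p = 16/81 = 0.197531; p^2 = 0.197531^2 = 0.039018
  p = 24/81 = 0.296296; p^2 = 0.296296^2 = 0.087791
  p = 41/81 = 0.506173; p^2 = 0.506173^2 = 0.256211
sum(p^2) = 0.039018 + 0.087791 + 0.256211 = 0.383020
D = 1 - 0.383020 = 0.616980 ≈ 0.6170

0.6170


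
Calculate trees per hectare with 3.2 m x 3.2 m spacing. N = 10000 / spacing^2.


N = 10000 / 3.2^2 = 10000 / 10.24 = 976.563 ≈ 977 trees/ha

977 trees/ha


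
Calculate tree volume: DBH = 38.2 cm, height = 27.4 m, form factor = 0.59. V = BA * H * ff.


(D/200)^2 = (38.2/200)^2 = 0.191^2 = 0.036481
BA = 3.141593 * 0.036481 = 0.114608 m^2
V = 0.114608 * 27.4 * 0.59 = 1.85275 ≈ 1.853 m^3

1.853 m^3


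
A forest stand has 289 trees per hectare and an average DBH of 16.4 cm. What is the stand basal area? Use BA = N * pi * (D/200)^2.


(D/200)^2 = (16.4/200)^2 = 0.082^2 = 0.006724
Individual BA = 3.141593 * 0.006724 = 0.0211241 m^2
Stand BA = 289 * 0.0211241 = 6.10486 ≈ 6.10 m^2/ha

6.10 m^2/ha


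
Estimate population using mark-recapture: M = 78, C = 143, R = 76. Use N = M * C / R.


N = M * C / R = 78 * 143 / 76 = 11154 / 76 = 146.76 ≈ 147

147 individuals


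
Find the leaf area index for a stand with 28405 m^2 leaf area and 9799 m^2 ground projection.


LAI = 28405 / 9799 = 2.8988 ≈ 2.90

2.90


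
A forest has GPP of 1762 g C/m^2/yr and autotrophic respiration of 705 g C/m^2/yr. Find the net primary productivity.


NPP = GPP - Ra = 1762 - 705 = 1057 g C/m^2/yr

1057 g C/m^2/yr


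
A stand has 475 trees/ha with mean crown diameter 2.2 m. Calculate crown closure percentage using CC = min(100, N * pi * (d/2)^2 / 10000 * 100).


(d/2)^2 = (2.2/2)^2 = 1.1^2 = 1.21
Crown area = 3.141593 * 1.21 = 3.80133 m^2
N * area / 10000 * 100 = 475 * 3.80133 / 10000 * 100 = 18.0563
CC = min(100, 18.0563) = 18.0563 ≈ 18.1%

18.1%


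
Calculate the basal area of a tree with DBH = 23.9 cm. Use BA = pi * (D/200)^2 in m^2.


D/200 = 23.9/200 = 0.1195 m
(D/200)^2 = 0.1195^2 = 0.01428025
BA = 3.141593 * 0.01428025 = 0.0448627 ≈ 0.0449 m^2

0.0449 m^2


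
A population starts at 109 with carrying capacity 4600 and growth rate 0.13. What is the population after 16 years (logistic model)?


(K - N0)/N0 = (4600 - 109)/109 = 4491/109 = 41.2018
r*t = 0.13 * 16 = 2.08; exp(-2.08) = 0.124930
41.2018 * 0.124930 = 5.14734
1 + 5.14734 = 6.14734
N = 4600 / 6.14734 = 748.291 ≈ 748

748


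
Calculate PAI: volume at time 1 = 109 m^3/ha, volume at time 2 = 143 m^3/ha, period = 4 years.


PAI = (V2 - V1) / period = (143 - 109) / 4 = 34 / 4 = 8.50 m^3/ha/yr

8.50 m^3/ha/yr


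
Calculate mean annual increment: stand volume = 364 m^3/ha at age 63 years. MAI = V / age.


MAI = 364 / 63 = 5.7778 ≈ 5.78 m^3/ha/yr

5.78 m^3/ha/yr


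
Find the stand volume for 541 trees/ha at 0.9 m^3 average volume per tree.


V_stand = 541 * 0.9 = 486.9 m^3/ha

486.9 m^3/ha


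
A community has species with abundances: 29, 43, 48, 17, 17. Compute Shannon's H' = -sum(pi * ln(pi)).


Total N = 29 + 43 + 48 + 17 + 17 = 154
Per-species terms:
  p = 29/154 = 0.188312; ln(p) = -1.669655; p*ln(p) = 0.188312 * (-1.669655) = -0.314416
  p = 43/154 = 0.279221; ln(p) = -1.275752; p*ln(p) = 0.279221 * (-1.275752) = -0.356217
  p = 48/154 = 0.311688; ln(p) = -1.165753; p*ln(p) = 0.311688 * (-1.165753) = -0.363351
  p = 17/154 = 0.110390; ln(p) = -2.203736; p*ln(p) = 0.110390 * (-2.203736) = -0.243270
  p = 17/154 = 0.110390; ln(p) = -2.203736; p*ln(p) = 0.110390 * (-2.203736) = -0.243270
sum(p*ln(p)) = (-0.314416) + (-0.356217) + (-0.363351) + (-0.243270) + (-0.243270) = -1.520524
H' = -(-1.520524) = 1.520524 ≈ 1.5205

1.5205


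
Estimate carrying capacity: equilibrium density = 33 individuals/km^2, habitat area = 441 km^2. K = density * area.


K = 33 * 441 = 14553 individuals

14553 individuals


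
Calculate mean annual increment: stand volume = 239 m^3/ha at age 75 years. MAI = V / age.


MAI = 239 / 75 = 3.1867 ≈ 3.19 m^3/ha/yr

3.19 m^3/ha/yr


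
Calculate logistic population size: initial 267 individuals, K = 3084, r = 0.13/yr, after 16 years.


(K - N0)/N0 = (3084 - 267)/267 = 2817/267 = 10.5506
r*t = 0.13 * 16 = 2.08; exp(-2.08) = 0.124930
10.5506 * 0.124930 = 1.31809
1 + 1.31809 = 2.31809
N = 3084 / 2.31809 = 1330.41 ≈ 1330

1330


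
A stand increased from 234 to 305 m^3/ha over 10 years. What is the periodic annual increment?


PAI = (V2 - V1) / period = (305 - 234) / 10 = 71 / 10 = 7.10 m^3/ha/yr

7.10 m^3/ha/yr


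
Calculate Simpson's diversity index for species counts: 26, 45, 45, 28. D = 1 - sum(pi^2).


Total N = 26 + 45 + 45 + 28 = 144
Per-species terms:
  p = 26/144 = 0.180556; p^2 = 0.180556^2 = 0.032600
  p = 45/144 = 0.312500; p^2 = 0.312500^2 = 0.097656
  p = 45/144 = 0.312500; p^2 = 0.312500^2 = 0.097656
  p = 28/144 = 0.194444; p^2 = 0.194444^2 = 0.037808
sum(p^2) = 0.032600 + 0.097656 + 0.097656 + 0.037808 = 0.265720
D = 1 - 0.265720 = 0.734280 ≈ 0.7343

0.7343


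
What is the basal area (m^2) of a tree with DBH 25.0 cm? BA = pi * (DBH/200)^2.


D/200 = 25.0/200 = 0.125 m
(D/200)^2 = 0.125^2 = 0.015625
BA = 3.141593 * 0.015625 = 0.0490874 ≈ 0.0491 m^2

0.0491 m^2


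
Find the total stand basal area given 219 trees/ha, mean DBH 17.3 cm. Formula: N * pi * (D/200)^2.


(D/200)^2 = (17.3/200)^2 = 0.0865^2 = 0.00748225
Individual BA = 3.141593 * 0.00748225 = 0.0235062 m^2
Stand BA = 219 * 0.0235062 = 5.14786 ≈ 5.15 m^2/ha

5.15 m^2/ha


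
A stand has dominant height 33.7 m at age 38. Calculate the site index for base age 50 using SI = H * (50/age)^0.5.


50/38 = 1.31579
(1.31579)^0.5 = 1.14708
SI = 33.7 * 1.14708 = 38.6566 ≈ 38.7 m

38.7 m


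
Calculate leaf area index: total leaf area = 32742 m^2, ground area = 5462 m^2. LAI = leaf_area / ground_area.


LAI = 32742 / 5462 = 5.9945 ≈ 5.99

5.99


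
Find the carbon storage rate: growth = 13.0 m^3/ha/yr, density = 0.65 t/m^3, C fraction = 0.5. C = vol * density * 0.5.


C = 13.0 * 0.65 * 0.5 = 4.225 ≈ 4.23 t C/ha/yr

4.23 t C/ha/yr


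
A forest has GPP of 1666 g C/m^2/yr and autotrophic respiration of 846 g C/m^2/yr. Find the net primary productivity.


NPP = GPP - Ra = 1666 - 846 = 820 g C/m^2/yr

820 g C/m^2/yr


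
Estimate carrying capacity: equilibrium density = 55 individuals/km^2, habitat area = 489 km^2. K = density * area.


K = 55 * 489 = 26895 individuals

26895 individuals


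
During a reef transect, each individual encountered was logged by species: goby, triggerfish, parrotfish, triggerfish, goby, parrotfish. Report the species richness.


Total individuals logged = 6
Distinct species (count of individuals): goby (2), triggerfish (2), parrotfish (2)
Species richness = number of distinct species = 3

3


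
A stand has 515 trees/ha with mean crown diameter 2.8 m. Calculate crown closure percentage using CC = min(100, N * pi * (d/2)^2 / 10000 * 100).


(d/2)^2 = (2.8/2)^2 = 1.4^2 = 1.96
Crown area = 3.141593 * 1.96 = 6.15752 m^2
N * area / 10000 * 100 = 515 * 6.15752 / 10000 * 100 = 31.7112
CC = min(100, 31.7112) = 31.7112 ≈ 31.7%

31.7%


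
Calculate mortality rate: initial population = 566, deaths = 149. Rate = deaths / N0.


Mortality rate = 149 / 566 = 0.263251 ≈ 0.2633

0.2633


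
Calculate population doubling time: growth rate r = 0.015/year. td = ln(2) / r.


td = ln(2) / 0.015 = 0.693147 / 0.015 = 46.2098 ≈ 46.2 years

46.2 years


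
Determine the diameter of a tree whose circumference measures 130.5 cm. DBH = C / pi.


DBH = C / pi = 130.5 / 3.141593 = 41.5394 ≈ 41.54 cm

41.54 cm


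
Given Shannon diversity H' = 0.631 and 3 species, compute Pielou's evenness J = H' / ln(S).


ln(3) = 1.09861
J = H' / ln(S) = 0.631 / 1.09861 = 0.574362 ≈ 0.5744

0.5744


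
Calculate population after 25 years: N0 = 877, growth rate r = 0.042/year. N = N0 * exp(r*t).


r*t = 0.042 * 25 = 1.05
exp(1.05) = 2.85765
N = 877 * 2.85765 = 2506.16 ≈ 2506

2506


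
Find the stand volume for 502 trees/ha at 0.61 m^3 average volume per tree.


V_stand = 502 * 0.61 = 306.22 ≈ 306.2 m^3/ha

306.2 m^3/ha


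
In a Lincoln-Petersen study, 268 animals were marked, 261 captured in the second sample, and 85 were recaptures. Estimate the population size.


N = M * C / R = 268 * 261 / 85 = 69948 / 85 = 822.92 ≈ 823

823 individuals


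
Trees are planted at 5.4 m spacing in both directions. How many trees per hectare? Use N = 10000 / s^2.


N = 10000 / 5.4^2 = 10000 / 29.16 = 342.936 ≈ 343 trees/ha

343 trees/ha


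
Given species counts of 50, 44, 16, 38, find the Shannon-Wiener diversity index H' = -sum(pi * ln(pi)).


Total N = 50 + 44 + 16 + 38 = 148
Per-species terms:
  p = 50/148 = 0.337838; ln(p) = -1.085189; p*ln(p) = 0.337838 * (-1.085189) = -0.366618
  p = 44/148 = 0.297297; ln(p) = -1.213024; p*ln(p) = 0.297297 * (-1.213024) = -0.360628
  p = 16/148 = 0.108108; ln(p) = -2.224625; p*ln(p) = 0.108108 * (-2.224625) = -0.240500
  p = 38/148 = 0.256757; ln(p) = -1.359625; p*ln(p) = 0.256757 * (-1.359625) = -0.349093
sum(p*ln(p)) = (-0.366618) + (-0.360628) + (-0.240500) + (-0.349093) = -1.316839
H' = -(-1.316839) = 1.316839 ≈ 1.3168

1.3168


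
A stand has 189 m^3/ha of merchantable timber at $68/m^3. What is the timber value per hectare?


Value = 189 * 68 = $12852/ha

$12852/ha


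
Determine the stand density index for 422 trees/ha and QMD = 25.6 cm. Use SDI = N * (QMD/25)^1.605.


QMD/25 = 25.6/25 = 1.024
(1.024)^1.605 = exp(1.605 * ln(1.024)) = exp(1.605 * 0.0237165) = exp(0.0380650) = 1.03880
SDI = 422 * 1.03880 = 438.374 ≈ 438

438


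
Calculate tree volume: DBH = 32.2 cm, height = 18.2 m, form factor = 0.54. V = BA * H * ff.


(D/200)^2 = (32.2/200)^2 = 0.161^2 = 0.025921
BA = 3.141593 * 0.025921 = 0.0814332 m^2
V = 0.0814332 * 18.2 * 0.54 = 0.800325 ≈ 0.800 m^3

0.800 m^3


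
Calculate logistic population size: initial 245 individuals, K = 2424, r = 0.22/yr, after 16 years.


(K - N0)/N0 = (2424 - 245)/245 = 2179/245 = 8.89388
r*t = 0.22 * 16 = 3.52; exp(-3.52) = 0.0295994
8.89388 * 0.0295994 = 0.263254
1 + 0.263254 = 1.26325
N = 2424 / 1.26325 = 1918.86 ≈ 1919

1919


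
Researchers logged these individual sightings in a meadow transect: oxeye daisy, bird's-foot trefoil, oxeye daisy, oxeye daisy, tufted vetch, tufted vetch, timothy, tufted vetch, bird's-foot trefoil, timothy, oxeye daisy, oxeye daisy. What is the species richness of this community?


Total individuals logged = 12
Distinct species (count of individuals): oxeye daisy (5), bird's-foot trefoil (2), tufted vetch (3), timothy (2)
Species richness = number of distinct species = 4

4


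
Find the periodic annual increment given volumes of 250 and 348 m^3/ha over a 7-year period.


PAI = (V2 - V1) / period = (348 - 250) / 7 = 98 / 7 = 14.00 m^3/ha/yr

14.00 m^3/ha/yr


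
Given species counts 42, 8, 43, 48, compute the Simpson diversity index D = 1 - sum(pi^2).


Total N = 42 + 8 + 43 + 48 = 141
Per-species terms:
  p = 42/141 = 0.297872; p^2 = 0.297872^2 = 0.088728
  p = 8/141 = 0.056738; p^2 = 0.056738^2 = 0.003219
  p = 43/141 = 0.304965; p^2 = 0.304965^2 = 0.093004
  p = 48/141 = 0.340426; p^2 = 0.340426^2 = 0.115890
sum(p^2) = 0.088728 + 0.003219 + 0.093004 + 0.115890 = 0.300841
D = 1 - 0.300841 = 0.699159 ≈ 0.6992

0.6992


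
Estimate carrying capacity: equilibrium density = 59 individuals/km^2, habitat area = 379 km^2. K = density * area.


K = 59 * 379 = 22361 individuals

22361 individuals


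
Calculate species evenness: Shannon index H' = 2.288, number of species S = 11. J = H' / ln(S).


ln(11) = 2.39790
J = H' / ln(S) = 2.288 / 2.39790 = 0.954168 ≈ 0.9542

0.9542


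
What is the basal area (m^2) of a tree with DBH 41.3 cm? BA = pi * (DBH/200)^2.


D/200 = 41.3/200 = 0.2065 m
(D/200)^2 = 0.2065^2 = 0.04264225
BA = 3.141593 * 0.04264225 = 0.133965 ≈ 0.1340 m^2

0.1340 m^2


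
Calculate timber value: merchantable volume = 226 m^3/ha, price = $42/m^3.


Value = 226 * 42 = $9492/ha

$9492/ha


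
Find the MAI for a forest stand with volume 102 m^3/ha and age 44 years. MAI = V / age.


MAI = 102 / 44 = 2.3182 ≈ 2.32 m^3/ha/yr

2.32 m^3/ha/yr


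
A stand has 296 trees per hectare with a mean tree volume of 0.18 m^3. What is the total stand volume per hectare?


V_stand = 296 * 0.18 = 53.28 ≈ 53.3 m^3/ha

53.3 m^3/ha


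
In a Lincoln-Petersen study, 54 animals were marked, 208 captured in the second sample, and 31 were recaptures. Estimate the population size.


N = M * C / R = 54 * 208 / 31 = 11232 / 31 = 362.32 ≈ 362

362 individuals


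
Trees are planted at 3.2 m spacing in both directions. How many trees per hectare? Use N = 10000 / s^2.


N = 10000 / 3.2^2 = 10000 / 10.24 = 976.563 ≈ 977 trees/ha

977 trees/ha


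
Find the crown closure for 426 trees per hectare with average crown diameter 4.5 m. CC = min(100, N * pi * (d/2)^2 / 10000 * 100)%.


(d/2)^2 = (4.5/2)^2 = 2.25^2 = 5.0625
Crown area = 3.141593 * 5.0625 = 15.9043 m^2
N * area / 10000 * 100 = 426 * 15.9043 / 10000 * 100 = 67.7523
CC = min(100, 67.7523) = 67.7523 ≈ 67.8%

67.8%


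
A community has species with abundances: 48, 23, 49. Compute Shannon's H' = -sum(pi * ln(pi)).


Total N = 48 + 23 + 49 = 120
Per-species terms:
  p = 48/120 = 0.400000; ln(p) = -0.916291; p*ln(p) = 0.400000 * (-0.916291) = -0.366516
  p = 23/120 = 0.191667; ln(p) = -1.651996; p*ln(p) = 0.191667 * (-1.651996) = -0.316633
  p = 49/120 = 0.408333; ln(p) = -0.895672; p*ln(p) = 0.408333 * (-0.895672) = -0.365732
sum(p*ln(p)) = (-0.366516) + (-0.316633) + (-0.365732) = -1.048881
H' = -(-1.048881) = 1.048881 ≈ 1.0489

1.0489


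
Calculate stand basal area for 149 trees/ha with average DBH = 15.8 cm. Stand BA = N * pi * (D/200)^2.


(D/200)^2 = (15.8/200)^2 = 0.079^2 = 0.006241
Individual BA = 3.141593 * 0.006241 = 0.0196067 m^2
Stand BA = 149 * 0.0196067 = 2.92140 ≈ 2.92 m^2/ha

2.92 m^2/ha


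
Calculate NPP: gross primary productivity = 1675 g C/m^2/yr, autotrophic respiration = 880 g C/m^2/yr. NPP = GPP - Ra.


NPP = GPP - Ra = 1675 - 880 = 795 g C/m^2/yr

795 g C/m^2/yr


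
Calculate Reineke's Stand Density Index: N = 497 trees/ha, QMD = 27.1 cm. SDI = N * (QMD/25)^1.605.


QMD/25 = 27.1/25 = 1.084
(1.084)^1.605 = exp(1.605 * ln(1.084)) = exp(1.605 * 0.0806579) = exp(0.129456) = 1.13821
SDI = 497 * 1.13821 = 565.690 ≈ 566

566


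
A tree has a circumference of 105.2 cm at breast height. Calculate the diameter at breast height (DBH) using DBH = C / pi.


DBH = C / pi = 105.2 / 3.141593 = 33.4862 ≈ 33.49 cm

33.49 cm


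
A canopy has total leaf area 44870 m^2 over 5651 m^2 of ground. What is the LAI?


LAI = 44870 / 5651 = 7.9402 ≈ 7.94

7.94


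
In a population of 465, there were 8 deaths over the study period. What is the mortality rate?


Mortality rate = 8 / 465 = 0.017204 ≈ 0.0172

0.0172


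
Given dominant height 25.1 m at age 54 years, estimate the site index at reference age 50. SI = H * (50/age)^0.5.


50/54 = 0.925926
(0.925926)^0.5 = 0.962250
SI = 25.1 * 0.962250 = 24.1525 ≈ 24.2 m

24.2 m


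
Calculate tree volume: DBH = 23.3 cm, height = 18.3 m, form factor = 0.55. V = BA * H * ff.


(D/200)^2 = (23.3/200)^2 = 0.1165^2 = 0.01357225
BA = 3.141593 * 0.01357225 = 0.0426385 m^2
V = 0.0426385 * 18.3 * 0.55 = 0.429157 ≈ 0.429 m^3

0.429 m^3


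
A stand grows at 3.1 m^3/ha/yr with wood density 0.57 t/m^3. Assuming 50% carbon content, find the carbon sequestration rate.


C = 3.1 * 0.57 * 0.5 = 0.8835 ≈ 0.88 t C/ha/yr

0.88 t C/ha/yr


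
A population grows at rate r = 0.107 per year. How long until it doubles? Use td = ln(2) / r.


td = ln(2) / 0.107 = 0.693147 / 0.107 = 6.47801 ≈ 6.5 years

6.5 years


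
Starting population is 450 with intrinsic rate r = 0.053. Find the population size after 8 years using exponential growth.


r*t = 0.053 * 8 = 0.424
exp(0.424) = 1.52806
N = 450 * 1.52806 = 687.627 ≈ 688

688


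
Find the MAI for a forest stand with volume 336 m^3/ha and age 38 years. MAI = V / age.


MAI = 336 / 38 = 8.8421 ≈ 8.84 m^3/ha/yr

8.84 m^3/ha/yr


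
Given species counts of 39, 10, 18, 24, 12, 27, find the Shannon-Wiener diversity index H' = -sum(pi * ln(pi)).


Total N = 39 + 10 + 18 + 24 + 12 + 27 = 130
Per-species terms:
  p = 39/130 = 0.300000; ln(p) = -1.203973; p*ln(p) = 0.300000 * (-1.203973) = -0.361192
  p = 10/130 = 0.076923; ln(p) = -2.564950; p*ln(p) = 0.076923 * (-2.564950) = -0.197304
  p = 18/130 = 0.138462; ln(p) = -1.977159; p*ln(p) = 0.138462 * (-1.977159) = -0.273761
  p = 24/130 = 0.184615; ln(p) = -1.689483; p*ln(p) = 0.184615 * (-1.689483) = -0.311904
  p = 12/130 = 0.092308; ln(p) = -2.382624; p*ln(p) = 0.092308 * (-2.382624) = -0.219935
  p = 27/130 = 0.207692; ln(p) = -1.571699; p*ln(p) = 0.207692 * (-1.571699) = -0.326429
sum(p*ln(p)) = (-0.361192) + (-0.197304) + (-0.273761) + (-0.311904) + (-0.219935) + (-0.326429) = -1.690525
H' = -(-1.690525) = 1.690525 ≈ 1.6905

1.6905


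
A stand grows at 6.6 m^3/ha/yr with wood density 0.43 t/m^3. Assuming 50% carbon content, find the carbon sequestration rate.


C = 6.6 * 0.43 * 0.5 = 1.419 ≈ 1.42 t C/ha/yr

1.42 t C/ha/yr


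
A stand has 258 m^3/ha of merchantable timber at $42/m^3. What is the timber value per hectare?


Value = 258 * 42 = $10836/ha

$10836/ha


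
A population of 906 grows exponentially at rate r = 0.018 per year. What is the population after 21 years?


r*t = 0.018 * 21 = 0.378
exp(0.378) = 1.45936
N = 906 * 1.45936 = 1322.18 ≈ 1322

1322


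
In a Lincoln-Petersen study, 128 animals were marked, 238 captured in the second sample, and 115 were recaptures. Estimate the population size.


N = M * C / R = 128 * 238 / 115 = 30464 / 115 = 264.90 ≈ 265

265 individuals


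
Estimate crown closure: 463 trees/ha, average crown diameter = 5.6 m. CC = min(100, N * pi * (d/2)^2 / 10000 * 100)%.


(d/2)^2 = (5.6/2)^2 = 2.8^2 = 7.84
Crown area = 3.141593 * 7.84 = 24.6301 m^2
N * area / 10000 * 100 = 463 * 24.6301 / 10000 * 100 = 114.037
CC = min(100, 114.037) = 100%

100%


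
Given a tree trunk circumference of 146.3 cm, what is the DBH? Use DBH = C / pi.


DBH = C / pi = 146.3 / 3.141593 = 46.5687 ≈ 46.57 cm

46.57 cm


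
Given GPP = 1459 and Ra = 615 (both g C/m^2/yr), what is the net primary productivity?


NPP = GPP - Ra = 1459 - 615 = 844 g C/m^2/yr

844 g C/m^2/yr


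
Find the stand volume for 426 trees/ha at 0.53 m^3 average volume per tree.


V_stand = 426 * 0.53 = 225.78 ≈ 225.8 m^3/ha

225.8 m^3/ha


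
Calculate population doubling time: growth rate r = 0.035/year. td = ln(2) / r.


td = ln(2) / 0.035 = 0.693147 / 0.035 = 19.8042 ≈ 19.8 years

19.8 years


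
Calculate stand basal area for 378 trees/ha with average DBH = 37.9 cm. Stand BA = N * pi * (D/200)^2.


(D/200)^2 = (37.9/200)^2 = 0.1895^2 = 0.03591025
Individual BA = 3.141593 * 0.03591025 = 0.112815 m^2
Stand BA = 378 * 0.112815 = 42.6441 ≈ 42.64 m^2/ha

42.64 m^2/ha


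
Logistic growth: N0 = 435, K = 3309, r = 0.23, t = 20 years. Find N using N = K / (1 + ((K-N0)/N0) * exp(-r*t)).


(K - N0)/N0 = (3309 - 435)/435 = 2874/435 = 6.60690
r*t = 0.23 * 20 = 4.6; exp(-4.6) = 0.0100518
6.60690 * 0.0100518 = 0.0664112
1 + 0.0664112 = 1.06641
N = 3309 / 1.06641 = 3102.93 ≈ 3103

3103


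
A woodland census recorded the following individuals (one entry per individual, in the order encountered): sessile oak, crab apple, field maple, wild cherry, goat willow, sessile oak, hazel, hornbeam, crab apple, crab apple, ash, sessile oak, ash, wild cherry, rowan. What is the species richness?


Total individuals logged = 15
Distinct species (count of individuals): sessile oak (3), crab apple (3), field maple (1), wild cherry (2), goat willow (1), hazel (1), hornbeam (1), ash (2), rowan (1)
Species richness = number of distinct species = 9

9


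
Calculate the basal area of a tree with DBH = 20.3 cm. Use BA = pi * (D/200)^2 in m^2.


D/200 = 20.3/200 = 0.1015 m
(D/200)^2 = 0.1015^2 = 0.01030225
BA = 3.141593 * 0.01030225 = 0.0323655 ≈ 0.0324 m^2

0.0324 m^2


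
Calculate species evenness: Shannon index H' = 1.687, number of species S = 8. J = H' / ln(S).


ln(8) = 2.07944
J = H' / ln(S) = 1.687 / 2.07944 = 0.811276 ≈ 0.8113

0.8113


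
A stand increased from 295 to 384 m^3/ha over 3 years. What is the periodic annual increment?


PAI = (V2 - V1) / period = (384 - 295) / 3 = 89 / 3 = 29.6667 ≈ 29.67 m^3/ha/yr

29.67 m^3/ha/yr


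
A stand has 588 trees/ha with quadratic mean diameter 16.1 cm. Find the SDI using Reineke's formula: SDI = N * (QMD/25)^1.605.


QMD/25 = 16.1/25 = 0.644
(0.644)^1.605 = exp(1.605 * ln(0.644)) = exp(1.605 * (-0.440057)) = exp(-0.706291) = 0.493471
SDI = 588 * 0.493471 = 290.161 ≈ 290

290


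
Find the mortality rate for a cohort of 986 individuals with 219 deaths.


Mortality rate = 219 / 986 = 0.222110 ≈ 0.2221

0.2221


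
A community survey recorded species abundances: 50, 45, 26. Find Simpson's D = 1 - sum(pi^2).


Total N = 50 + 45 + 26 = 121
Per-species terms:
  p = 50/121 = 0.413223; p^2 = 0.413223^2 = 0.170753
  p = 45/121 = 0.371901; p^2 = 0.371901^2 = 0.138310
  p = 26/121 = 0.214876; p^2 = 0.214876^2 = 0.046172
sum(p^2) = 0.170753 + 0.138310 + 0.046172 = 0.355235
D = 1 - 0.355235 = 0.644765 ≈ 0.6448

0.6448


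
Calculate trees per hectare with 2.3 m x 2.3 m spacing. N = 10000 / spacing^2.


N = 10000 / 2.3^2 = 10000 / 5.29 = 1890.36 ≈ 1890 trees/ha

1890 trees/ha


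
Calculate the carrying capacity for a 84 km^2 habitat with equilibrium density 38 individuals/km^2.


K = 38 * 84 = 3192 individuals

3192 individuals


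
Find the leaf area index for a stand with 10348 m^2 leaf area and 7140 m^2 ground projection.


LAI = 10348 / 7140 = 1.4493 ≈ 1.45

1.45


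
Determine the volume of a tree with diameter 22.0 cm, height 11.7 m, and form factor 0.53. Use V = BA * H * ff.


(D/200)^2 = (22.0/200)^2 = 0.11^2 = 0.0121
BA = 3.141593 * 0.0121 = 0.0380133 m^2
V = 0.0380133 * 11.7 * 0.53 = 0.235720 ≈ 0.236 m^3

0.236 m^3


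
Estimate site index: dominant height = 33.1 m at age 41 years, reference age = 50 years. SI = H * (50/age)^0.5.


50/41 = 1.21951
(1.21951)^0.5 = 1.10431
SI = 33.1 * 1.10431 = 36.5527 ≈ 36.6 m

36.6 m


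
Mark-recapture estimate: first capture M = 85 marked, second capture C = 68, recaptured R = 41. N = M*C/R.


N = M * C / R = 85 * 68 / 41 = 5780 / 41 = 140.98 ≈ 141

141 individuals


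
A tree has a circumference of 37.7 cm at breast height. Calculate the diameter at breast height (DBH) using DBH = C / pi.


DBH = C / pi = 37.7 / 3.141593 = 12.0003 ≈ 12.00 cm

12.00 cm


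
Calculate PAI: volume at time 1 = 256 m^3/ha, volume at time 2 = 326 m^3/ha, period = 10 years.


PAI = (V2 - V1) / period = (326 - 256) / 10 = 70 / 10 = 7.00 m^3/ha/yr

7.00 m^3/ha/yr


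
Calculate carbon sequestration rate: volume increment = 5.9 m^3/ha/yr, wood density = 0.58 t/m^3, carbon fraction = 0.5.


C = 5.9 * 0.58 * 0.5 = 1.711 ≈ 1.71 t C/ha/yr

1.71 t C/ha/yr


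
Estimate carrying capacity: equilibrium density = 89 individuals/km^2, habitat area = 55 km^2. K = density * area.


K = 89 * 55 = 4895 individuals

4895 individuals


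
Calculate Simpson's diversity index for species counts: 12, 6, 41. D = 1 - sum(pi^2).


Total N = 12 + 6 + 41 = 59
Per-species terms:
  p = 12/59 = 0.203390; p^2 = 0.203390^2 = 0.041367
  p = 6/59 = 0.101695; p^2 = 0.101695^2 = 0.010342
  p = 41/59 = 0.694915; p^2 = 0.694915^2 = 0.482907
sum(p^2) = 0.041367 + 0.010342 + 0.482907 = 0.534616
D = 1 - 0.534616 = 0.465384 ≈ 0.4654

0.4654


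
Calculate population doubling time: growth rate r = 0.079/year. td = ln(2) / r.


td = ln(2) / 0.079 = 0.693147 / 0.079 = 8.77401 ≈ 8.8 years

8.8 years


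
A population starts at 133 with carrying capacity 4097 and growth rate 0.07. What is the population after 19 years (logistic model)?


(K - N0)/N0 = (4097 - 133)/133 = 3964/133 = 29.8045
r*t = 0.07 * 19 = 1.33; exp(-1.33) = 0.264477
29.8045 * 0.264477 = 7.88260
1 + 7.88260 = 8.88260
N = 4097 / 8.88260 = 461.239 ≈ 461

461


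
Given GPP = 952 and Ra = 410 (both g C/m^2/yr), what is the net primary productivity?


NPP = GPP - Ra = 952 - 410 = 542 g C/m^2/yr

542 g C/m^2/yr


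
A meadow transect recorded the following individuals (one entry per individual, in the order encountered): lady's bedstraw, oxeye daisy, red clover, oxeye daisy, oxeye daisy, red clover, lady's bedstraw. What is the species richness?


Total individuals logged = 7
Distinct species (count of individuals): lady's bedstraw (2), oxeye daisy (3), red clover (2)
Species richness = number of distinct species = 3

3


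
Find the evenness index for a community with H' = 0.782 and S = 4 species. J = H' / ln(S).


ln(4) = 1.38629
J = H' / ln(S) = 0.782 / 1.38629 = 0.564096 ≈ 0.5641

0.5641


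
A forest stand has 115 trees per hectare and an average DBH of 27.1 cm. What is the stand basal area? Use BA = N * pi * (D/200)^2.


(D/200)^2 = (27.1/200)^2 = 0.1355^2 = 0.01836025
Individual BA = 3.141593 * 0.01836025 = 0.0576804 m^2
Stand BA = 115 * 0.0576804 = 6.63325 ≈ 6.63 m^2/ha

6.63 m^2/ha


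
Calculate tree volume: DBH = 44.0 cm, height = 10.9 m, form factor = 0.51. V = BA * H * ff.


(D/200)^2 = (44.0/200)^2 = 0.22^2 = 0.0484
BA = 3.141593 * 0.0484 = 0.152053 m^2
V = 0.152053 * 10.9 * 0.51 = 0.845263 ≈ 0.845 m^3

0.845 m^3


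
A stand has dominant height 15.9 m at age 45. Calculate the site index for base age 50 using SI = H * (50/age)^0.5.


50/45 = 1.11111
(1.11111)^0.5 = 1.05409
SI = 15.9 * 1.05409 = 16.7600 ≈ 16.8 m

16.8 m


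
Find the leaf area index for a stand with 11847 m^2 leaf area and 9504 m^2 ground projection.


LAI = 11847 / 9504 = 1.2465 ≈ 1.25

1.25


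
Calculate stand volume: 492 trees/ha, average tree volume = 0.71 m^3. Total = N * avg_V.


V_stand = 492 * 0.71 = 349.32 ≈ 349.3 m^3/ha

349.3 m^3/ha


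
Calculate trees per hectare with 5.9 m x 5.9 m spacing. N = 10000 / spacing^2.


N = 10000 / 5.9^2 = 10000 / 34.81 = 287.274 ≈ 287 trees/ha

287 trees/ha


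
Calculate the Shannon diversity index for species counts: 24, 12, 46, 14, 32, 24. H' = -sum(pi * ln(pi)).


Total N = 24 + 12 + 46 + 14 + 32 + 24 = 152
Per-species terms:
  p = 24/152 = 0.157895; ln(p) = -1.845825; p*ln(p) = 0.157895 * (-1.845825) = -0.291447
  p = 12/152 = 0.078947; ln(p) = -2.538979; p*ln(p) = 0.078947 * (-2.538979) = -0.200445
  p = 46/152 = 0.302632; ln(p) = -1.195238; p*ln(p) = 0.302632 * (-1.195238) = -0.361717
  p = 14/152 = 0.092105; ln(p) = -2.384826; p*ln(p) = 0.092105 * (-2.384826) = -0.219654
  p = 32/152 = 0.210526; ln(p) = -1.558146; p*ln(p) = 0.210526 * (-1.558146) = -0.328030
  p = 24/152 = 0.157895; ln(p) = -1.845825; p*ln(p) = 0.157895 * (-1.845825) = -0.291447
sum(p*ln(p)) = (-0.291447) + (-0.200445) + (-0.361717) + (-0.219654) + (-0.328030) + (-0.291447) = -1.692740
H' = -(-1.692740) = 1.692740 ≈ 1.6927

1.6927


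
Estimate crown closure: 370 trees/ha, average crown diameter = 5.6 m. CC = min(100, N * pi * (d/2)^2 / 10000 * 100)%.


(d/2)^2 = (5.6/2)^2 = 2.8^2 = 7.84
Crown area = 3.141593 * 7.84 = 24.6301 m^2
N * area / 10000 * 100 = 370 * 24.6301 / 10000 * 100 = 91.1314
CC = min(100, 91.1314) = 91.1314 ≈ 91.1%

91.1%


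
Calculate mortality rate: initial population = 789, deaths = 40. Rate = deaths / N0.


Mortality rate = 40 / 789 = 0.050697 ≈ 0.0507

0.0507
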